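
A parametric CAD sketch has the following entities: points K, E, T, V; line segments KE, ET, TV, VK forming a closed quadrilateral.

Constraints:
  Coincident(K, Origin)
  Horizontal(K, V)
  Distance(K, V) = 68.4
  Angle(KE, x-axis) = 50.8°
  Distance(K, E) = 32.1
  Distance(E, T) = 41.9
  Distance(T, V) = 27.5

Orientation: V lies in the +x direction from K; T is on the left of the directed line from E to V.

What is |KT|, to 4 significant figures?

67.67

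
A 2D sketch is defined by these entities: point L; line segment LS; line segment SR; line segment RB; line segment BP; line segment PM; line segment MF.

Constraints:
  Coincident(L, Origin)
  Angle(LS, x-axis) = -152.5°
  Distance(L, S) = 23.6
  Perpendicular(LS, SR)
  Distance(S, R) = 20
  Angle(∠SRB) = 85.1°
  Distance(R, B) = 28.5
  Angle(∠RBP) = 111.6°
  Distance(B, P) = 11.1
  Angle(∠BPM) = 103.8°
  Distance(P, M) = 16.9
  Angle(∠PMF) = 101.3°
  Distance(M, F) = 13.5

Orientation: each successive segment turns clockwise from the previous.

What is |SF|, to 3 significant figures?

11.6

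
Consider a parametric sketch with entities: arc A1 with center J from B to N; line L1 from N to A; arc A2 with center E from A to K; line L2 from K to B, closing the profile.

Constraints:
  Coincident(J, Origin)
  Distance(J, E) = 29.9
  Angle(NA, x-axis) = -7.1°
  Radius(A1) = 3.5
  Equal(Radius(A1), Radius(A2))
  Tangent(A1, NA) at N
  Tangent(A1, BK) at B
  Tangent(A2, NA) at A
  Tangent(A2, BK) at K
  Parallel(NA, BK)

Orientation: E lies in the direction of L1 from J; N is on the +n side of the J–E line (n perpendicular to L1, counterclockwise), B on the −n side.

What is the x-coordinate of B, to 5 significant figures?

-0.43261

J is at the origin and E lies 29.9 along u from J, so E = 29.9·u = (29.671, -3.6957). Tangency of A1 to both parallel lines with radius 3.5 puts N and B at J ± 3.5·n: N = (0.43261, 3.4732), B = (-0.43261, -3.4732). So B.x = -0.43261.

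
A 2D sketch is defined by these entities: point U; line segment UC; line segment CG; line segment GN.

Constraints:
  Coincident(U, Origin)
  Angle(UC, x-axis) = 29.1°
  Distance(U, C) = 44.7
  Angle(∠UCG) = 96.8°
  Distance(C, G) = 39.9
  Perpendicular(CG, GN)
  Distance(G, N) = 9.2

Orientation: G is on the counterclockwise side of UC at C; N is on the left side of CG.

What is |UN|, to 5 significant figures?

57.275

∠UCG = 96.8°, so CG runs at 29.1° + (180° − 96.8°) = 112.30° from the x-axis; with |CG| = 39.9, G = C + 39.9·(cos 112.30°, sin 112.30°) = (23.917, 58.655). The perpendicularity gives GN at right angles to CG; with |GN| = 9.2 on the left of CG, N = G + 9.2·(-0.92521, -0.37946) = (15.405, 55.164). Then |UN| = |N − U| = 57.275.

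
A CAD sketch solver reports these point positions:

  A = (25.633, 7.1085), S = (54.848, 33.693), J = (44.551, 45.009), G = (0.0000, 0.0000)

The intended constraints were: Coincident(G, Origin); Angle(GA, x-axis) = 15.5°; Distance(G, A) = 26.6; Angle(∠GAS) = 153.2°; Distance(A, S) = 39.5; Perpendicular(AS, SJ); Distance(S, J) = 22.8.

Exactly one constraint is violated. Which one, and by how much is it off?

Distance(S, J) = 22.8 — off by 7.50.

G = (0.00, 0.00) ✓; GA at 15.50° ✓; |GA| = 26.60 ✓; ∠GAS = 153.2° ✓; |AS| = 39.50 ✓; ∠(AS, SJ) = 90.00° ✓; |SJ| = 15.30 ✗.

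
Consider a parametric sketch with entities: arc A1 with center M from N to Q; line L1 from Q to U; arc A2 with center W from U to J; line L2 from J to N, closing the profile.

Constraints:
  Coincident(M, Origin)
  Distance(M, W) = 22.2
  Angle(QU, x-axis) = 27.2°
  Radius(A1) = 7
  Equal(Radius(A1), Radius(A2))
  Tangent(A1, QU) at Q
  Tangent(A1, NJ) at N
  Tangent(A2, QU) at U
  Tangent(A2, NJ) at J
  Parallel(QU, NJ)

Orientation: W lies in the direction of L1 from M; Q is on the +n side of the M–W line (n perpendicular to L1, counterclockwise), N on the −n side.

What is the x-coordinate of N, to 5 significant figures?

3.1997

The slot axis is L1's direction at 27.2°, so u = (cos 27.2°, sin 27.2°) = (0.88942, 0.45710) and n = (−sin 27.2°, cos 27.2°) = (-0.45710, 0.88942). M is at the origin and W lies 22.2 along u from M, so W = 22.2·u = (19.745, 10.148). Tangency of A1 to both parallel lines with radius 7.0 puts Q and N at M ± 7.0·n: Q = (-3.1997, 6.2259), N = (3.1997, -6.2259). So N.x = 3.1997.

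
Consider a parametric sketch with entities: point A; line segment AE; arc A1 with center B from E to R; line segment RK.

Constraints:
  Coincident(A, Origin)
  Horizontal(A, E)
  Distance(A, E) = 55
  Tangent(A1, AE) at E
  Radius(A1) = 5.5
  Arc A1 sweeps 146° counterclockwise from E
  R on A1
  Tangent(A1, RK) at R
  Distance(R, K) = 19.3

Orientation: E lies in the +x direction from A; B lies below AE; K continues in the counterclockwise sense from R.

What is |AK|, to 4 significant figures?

71.05

A is at the origin; AE is horizontal with |AE| = 55.0 and E on the +x side, so E = (55.00, 0.000). Tangency of A1 to AE means the radius BE is perpendicular to AE, so B = E + (0, -5.5) = (55.00, -5.500). On A1, E sits at bearing 90° from B; a 146° counterclockwise sweep puts R at bearing 236°, so R = B + 5.5·(cos 236°, sin 236°) = (51.92, -10.06). Since A1 is tangent to RK there, BR ⟂ RK, so RK runs along (−sin 236°, cos 236°); with |RK| = 19.3, K = (67.92, -20.85). Then |AK| = |K − A| = 71.05.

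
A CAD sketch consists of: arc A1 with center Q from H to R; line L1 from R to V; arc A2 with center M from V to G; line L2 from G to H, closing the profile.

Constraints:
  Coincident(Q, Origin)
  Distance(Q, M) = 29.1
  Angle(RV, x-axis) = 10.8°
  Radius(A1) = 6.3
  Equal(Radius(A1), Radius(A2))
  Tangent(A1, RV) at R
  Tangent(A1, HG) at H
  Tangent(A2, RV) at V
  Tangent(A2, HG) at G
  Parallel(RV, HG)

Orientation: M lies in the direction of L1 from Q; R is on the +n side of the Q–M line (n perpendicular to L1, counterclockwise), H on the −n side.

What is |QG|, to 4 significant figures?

29.77

The slot axis is L1's direction at 10.8°, so u = (cos 10.8°, sin 10.8°) = (0.9823, 0.1874) and n = (−sin 10.8°, cos 10.8°) = (-0.1874, 0.9823). Q is at the origin and M lies 29.1 along u from Q, so M = 29.1·u = (28.58, 5.453). Tangency of A1 to both parallel lines with radius 6.3 puts R and H at Q ± 6.3·n: R = (-1.181, 6.188), H = (1.181, -6.188). Equal radii place V and G the same way about M: V = M + 6.3·n = (27.40, 11.64), G = M − 6.3·n = (29.77, -0.7356). Then |QG| = |G − Q| = 29.77.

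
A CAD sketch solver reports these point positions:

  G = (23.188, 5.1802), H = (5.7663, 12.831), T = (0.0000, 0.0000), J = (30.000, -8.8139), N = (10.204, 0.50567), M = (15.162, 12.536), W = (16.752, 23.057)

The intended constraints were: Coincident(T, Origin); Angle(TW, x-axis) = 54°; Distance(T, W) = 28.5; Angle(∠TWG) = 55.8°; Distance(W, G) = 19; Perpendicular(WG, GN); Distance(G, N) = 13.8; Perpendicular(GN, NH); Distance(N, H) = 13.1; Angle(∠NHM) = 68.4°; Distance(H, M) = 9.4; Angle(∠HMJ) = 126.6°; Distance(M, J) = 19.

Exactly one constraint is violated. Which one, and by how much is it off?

Distance(M, J) = 19 — off by 7.00.

T = (0.00, 0.00) ✓; TW at 54.00° ✓; |TW| = 28.50 ✓; ∠TWG = 55.80° ✓; |WG| = 19.00 ✓; ∠(WG, GN) = 90.00° ✓; |GN| = 13.80 ✓; ∠(GN, NH) = 90.00° ✓; |NH| = 13.10 ✓; ∠NHM = 68.40° ✓; |HM| = 9.400 ✓; ∠HMJ = 126.6° ✓; |MJ| = 26.00 ✗.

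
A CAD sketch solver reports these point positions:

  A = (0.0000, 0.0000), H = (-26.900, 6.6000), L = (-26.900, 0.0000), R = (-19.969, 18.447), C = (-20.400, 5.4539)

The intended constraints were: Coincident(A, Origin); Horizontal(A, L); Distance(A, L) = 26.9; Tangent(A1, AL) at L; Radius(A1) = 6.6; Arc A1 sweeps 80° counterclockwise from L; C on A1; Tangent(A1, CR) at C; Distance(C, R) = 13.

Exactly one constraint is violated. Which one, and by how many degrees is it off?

Tangent(A1, CR) at C — off by 8.10°.

A = (0.00, 0.00) ✓; A.y = 0.00, L.y = 0.00 ✓; |AL| = 26.90 ✓; ∠(HL, LA) = 90.00° ✓; |HL| = 6.600 ✓; bearing(H→C) − bearing(H→L) = 80.00° ✓; |HC| = 6.600 ✓; ∠(HC, CR) = 81.90° ✗; |CR| = 13.00 ✓.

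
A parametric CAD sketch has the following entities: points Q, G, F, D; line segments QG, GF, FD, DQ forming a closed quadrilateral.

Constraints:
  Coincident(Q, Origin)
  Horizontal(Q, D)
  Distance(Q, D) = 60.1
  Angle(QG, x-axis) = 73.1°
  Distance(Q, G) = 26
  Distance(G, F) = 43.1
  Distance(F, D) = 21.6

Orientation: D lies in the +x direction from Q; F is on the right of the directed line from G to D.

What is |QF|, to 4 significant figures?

39.27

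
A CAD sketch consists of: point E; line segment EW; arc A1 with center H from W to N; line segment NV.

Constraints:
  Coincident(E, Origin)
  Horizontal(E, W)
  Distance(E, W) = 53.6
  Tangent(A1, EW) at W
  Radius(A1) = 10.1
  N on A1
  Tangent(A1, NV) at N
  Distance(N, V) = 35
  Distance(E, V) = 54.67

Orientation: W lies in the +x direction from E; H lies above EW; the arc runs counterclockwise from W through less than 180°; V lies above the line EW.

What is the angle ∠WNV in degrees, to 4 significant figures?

112.0°

Checks: |HN| = 10.10 ✓; ∠(HN, NV) = 90.00° ✓; |NV| = 35.00 ✓; |EV| = 54.67 ✓.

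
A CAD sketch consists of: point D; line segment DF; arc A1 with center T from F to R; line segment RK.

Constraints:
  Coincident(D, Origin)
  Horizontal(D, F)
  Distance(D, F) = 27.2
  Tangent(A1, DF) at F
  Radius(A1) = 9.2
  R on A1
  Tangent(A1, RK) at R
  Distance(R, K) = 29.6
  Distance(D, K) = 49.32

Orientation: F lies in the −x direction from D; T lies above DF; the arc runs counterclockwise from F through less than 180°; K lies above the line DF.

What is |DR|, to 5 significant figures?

22.274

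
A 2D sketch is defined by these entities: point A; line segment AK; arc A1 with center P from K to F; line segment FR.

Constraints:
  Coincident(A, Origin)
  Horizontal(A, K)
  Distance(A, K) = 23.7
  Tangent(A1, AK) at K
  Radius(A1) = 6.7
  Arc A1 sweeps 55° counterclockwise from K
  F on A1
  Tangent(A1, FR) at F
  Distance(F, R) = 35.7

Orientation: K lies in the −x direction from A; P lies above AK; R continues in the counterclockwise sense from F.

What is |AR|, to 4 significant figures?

32.18

A is at the origin; AK is horizontal with |AK| = 23.7 and K on the −x side, so K = (-23.70, 0.000). The tangent condition forces PK to be normal to AK, so P = K + (0, 6.7) = (-23.70, 6.700). On A1, K sits at bearing -90° from P; a 55° counterclockwise sweep puts F at bearing -35°, so F = P + 6.7·(cos -35°, sin -35°) = (-18.21, 2.857). Since A1 is tangent to FR there, PF ⟂ FR, so FR runs along (−sin -35°, cos -35°); with |FR| = 35.7, R = (2.265, 32.10). Then |AR| = |R − A| = 32.18.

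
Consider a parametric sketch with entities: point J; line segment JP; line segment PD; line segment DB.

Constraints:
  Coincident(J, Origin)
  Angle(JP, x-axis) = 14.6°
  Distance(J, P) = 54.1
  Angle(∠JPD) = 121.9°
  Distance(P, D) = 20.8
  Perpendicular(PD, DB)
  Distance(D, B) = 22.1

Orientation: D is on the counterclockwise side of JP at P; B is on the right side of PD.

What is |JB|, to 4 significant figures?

84.07

∠JPD = 121.9°, so PD runs at 14.6° + (180° − 121.9°) = 72.70° from the x-axis; with |PD| = 20.8, D = P + 20.8·(cos 72.70°, sin 72.70°) = (58.54, 33.50). The perpendicularity gives DB at right angles to PD; with |DB| = 22.1 on the right of PD, B = D + 22.1·(0.9548, -0.2974) = (79.64, 26.92). Then |JB| = |B − J| = 84.07.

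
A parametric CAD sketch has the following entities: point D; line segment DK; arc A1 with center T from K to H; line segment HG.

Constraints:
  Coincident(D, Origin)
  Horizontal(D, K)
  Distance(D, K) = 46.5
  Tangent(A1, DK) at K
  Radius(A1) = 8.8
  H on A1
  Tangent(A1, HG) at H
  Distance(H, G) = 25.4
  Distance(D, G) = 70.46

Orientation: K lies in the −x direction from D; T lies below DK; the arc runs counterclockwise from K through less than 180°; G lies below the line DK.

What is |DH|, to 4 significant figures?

54.93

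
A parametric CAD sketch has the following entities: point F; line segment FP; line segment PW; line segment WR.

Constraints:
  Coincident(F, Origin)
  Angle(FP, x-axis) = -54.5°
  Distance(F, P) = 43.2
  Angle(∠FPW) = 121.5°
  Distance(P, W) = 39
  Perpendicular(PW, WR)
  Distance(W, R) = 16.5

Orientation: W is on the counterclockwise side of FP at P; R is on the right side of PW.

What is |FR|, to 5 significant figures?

81.459

F is at the origin; FP runs at -54.5° with length 43.2, so P = 43.2·(cos -54.5°, sin -54.5°) = (25.086, -35.170). ∠FPW = 121.5°, so PW runs at -54.5° + (180° − 121.5°) = 4.0000° from the x-axis; with |PW| = 39.0, W = P + 39.0·(cos 4.0000°, sin 4.0000°) = (63.991, -32.449). The perpendicularity gives WR at right angles to PW; with |WR| = 16.5 on the right of PW, R = W + 16.5·(0.069756, -0.99756) = (65.142, -48.909). Then |FR| = |R − F| = 81.459.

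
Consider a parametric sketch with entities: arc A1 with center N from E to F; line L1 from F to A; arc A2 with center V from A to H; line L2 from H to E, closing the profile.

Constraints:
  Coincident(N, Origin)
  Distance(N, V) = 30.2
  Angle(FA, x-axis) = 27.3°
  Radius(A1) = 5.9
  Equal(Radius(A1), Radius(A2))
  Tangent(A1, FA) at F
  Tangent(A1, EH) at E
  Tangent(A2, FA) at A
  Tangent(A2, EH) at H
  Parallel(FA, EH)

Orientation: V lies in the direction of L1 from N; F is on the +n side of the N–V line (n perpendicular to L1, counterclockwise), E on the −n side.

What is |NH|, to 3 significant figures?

30.8

The slot axis is L1's direction at 27.3°, so u = (cos 27.3°, sin 27.3°) = (0.889, 0.459) and n = (−sin 27.3°, cos 27.3°) = (-0.459, 0.889). N is at the origin and V lies 30.2 along u from N, so V = 30.2·u = (26.8, 13.9). Tangency of A1 to both parallel lines with radius 5.9 puts F and E at N ± 5.9·n: F = (-2.71, 5.24), E = (2.71, -5.24). Equal radii place A and H the same way about V: A = V + 5.9·n = (24.1, 19.1), H = V − 5.9·n = (29.5, 8.61). Then |NH| = |H − N| = 30.8.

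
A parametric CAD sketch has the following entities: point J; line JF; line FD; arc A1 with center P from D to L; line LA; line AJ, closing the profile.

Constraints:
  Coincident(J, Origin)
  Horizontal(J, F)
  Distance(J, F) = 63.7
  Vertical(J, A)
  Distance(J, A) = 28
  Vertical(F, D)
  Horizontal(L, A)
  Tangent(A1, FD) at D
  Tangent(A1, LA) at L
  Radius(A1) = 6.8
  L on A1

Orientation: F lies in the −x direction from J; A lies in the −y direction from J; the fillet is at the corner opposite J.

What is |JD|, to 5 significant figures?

67.135

The virtual corner opposite J is at (-63.700, -28.000). Since A1 is tangent to FD there, PD ⟂ FD and since A1 is tangent to LA there, PL ⟂ LA, with radius 6.8, so the center P sits 6.8 in from both sides at P = (-56.900, -21.200). That places the tangent points at D = (-63.700, -21.200) on FD and L = (-56.900, -28.000) on LA. Then |JD| = |D − J| = 67.135.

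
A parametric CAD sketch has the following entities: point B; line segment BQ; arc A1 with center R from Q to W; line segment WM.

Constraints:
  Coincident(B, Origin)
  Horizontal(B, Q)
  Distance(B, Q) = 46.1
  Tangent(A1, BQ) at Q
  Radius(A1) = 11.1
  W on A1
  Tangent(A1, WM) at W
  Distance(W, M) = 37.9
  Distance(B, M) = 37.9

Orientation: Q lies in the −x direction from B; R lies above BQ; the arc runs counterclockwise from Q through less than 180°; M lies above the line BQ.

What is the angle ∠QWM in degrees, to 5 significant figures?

153.25°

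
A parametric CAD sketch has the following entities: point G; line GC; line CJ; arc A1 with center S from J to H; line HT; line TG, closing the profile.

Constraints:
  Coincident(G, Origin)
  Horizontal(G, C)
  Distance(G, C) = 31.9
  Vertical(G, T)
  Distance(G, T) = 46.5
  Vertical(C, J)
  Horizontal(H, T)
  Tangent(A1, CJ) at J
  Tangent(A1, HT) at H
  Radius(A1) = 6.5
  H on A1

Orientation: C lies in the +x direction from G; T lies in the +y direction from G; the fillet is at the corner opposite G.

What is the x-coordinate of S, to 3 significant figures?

25.4

G is at the origin; G and C share the same y with |GC| = 31.9 and C on the +x side, so C = (31.9, 0.00). G and T share the same x with |GT| = 46.5 and T on the +y side, so T = (0.00, 46.5). The virtual corner opposite G is at (31.9, 46.5). The tangent condition forces SJ to be normal to CJ and tangency of A1 to HT means the radius SH is perpendicular to HT, with radius 6.5, so the center S sits 6.5 in from both sides at S = (25.4, 40.0). So S.x = 25.4.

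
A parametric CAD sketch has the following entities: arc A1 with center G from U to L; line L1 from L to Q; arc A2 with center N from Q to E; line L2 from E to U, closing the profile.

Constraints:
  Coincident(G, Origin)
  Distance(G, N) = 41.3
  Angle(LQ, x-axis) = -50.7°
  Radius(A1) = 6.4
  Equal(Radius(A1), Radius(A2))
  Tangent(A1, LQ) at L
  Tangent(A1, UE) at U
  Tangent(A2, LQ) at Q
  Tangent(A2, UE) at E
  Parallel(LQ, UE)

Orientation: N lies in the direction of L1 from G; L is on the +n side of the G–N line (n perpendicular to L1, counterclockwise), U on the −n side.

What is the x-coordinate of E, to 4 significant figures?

21.21

Tangency of A1 to both parallel lines with radius 6.4 puts L and U at G ± 6.4·n: L = (4.953, 4.054), U = (-4.953, -4.054). Equal radii place Q and E the same way about N: Q = N + 6.4·n = (31.11, -27.91), E = N − 6.4·n = (21.21, -36.01). So E.x = 21.21.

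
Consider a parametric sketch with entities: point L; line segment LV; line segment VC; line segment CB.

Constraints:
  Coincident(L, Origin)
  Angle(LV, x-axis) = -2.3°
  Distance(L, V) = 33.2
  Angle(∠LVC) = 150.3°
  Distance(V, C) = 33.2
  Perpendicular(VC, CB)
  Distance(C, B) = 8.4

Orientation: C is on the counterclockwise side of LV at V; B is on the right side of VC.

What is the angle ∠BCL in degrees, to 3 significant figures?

105°

L is at the origin; LV runs at -2.3° with length 33.2, so V = 33.2·(cos -2.3°, sin -2.3°) = (33.2, -1.33). ∠LVC = 150.3°, so VC runs at -2.3° + (180° − 150.3°) = 27.4° from the x-axis; with |VC| = 33.2, C = V + 33.2·(cos 27.4°, sin 27.4°) = (62.6, 13.9). VC is perpendicular to CB; with |CB| = 8.4 on the right of VC, B = C + 8.4·(0.460, -0.888) = (66.5, 6.49). Then cos ∠BCL = CB·CL / (|CB||CL|), giving 105°.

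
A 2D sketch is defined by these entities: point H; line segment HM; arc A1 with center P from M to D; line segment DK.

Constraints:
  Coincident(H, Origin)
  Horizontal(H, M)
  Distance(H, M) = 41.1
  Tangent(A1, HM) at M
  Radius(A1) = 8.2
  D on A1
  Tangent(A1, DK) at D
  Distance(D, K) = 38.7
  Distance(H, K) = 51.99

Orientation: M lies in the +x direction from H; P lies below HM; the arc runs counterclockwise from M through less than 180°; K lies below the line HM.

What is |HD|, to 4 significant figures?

33.71

H is at the origin; H and M share the same y with |HM| = 41.1 and M on the +x side, so M = (41.10, 0.000). The tangent condition forces PM to be normal to HM, so P = M + (0, -8.2) = (41.10, -8.200). Since PD ⟂ DK (tangency), |PK| = √(8.2² + 38.7²) = 39.56 regardless of where D sits on A1. So K lies on both circle(H, 51.99) and circle(P, 39.56); the below-HM intersection is K = (26.26, -44.87). D is the foot of the tangent from K: D = (33.03, -6.766).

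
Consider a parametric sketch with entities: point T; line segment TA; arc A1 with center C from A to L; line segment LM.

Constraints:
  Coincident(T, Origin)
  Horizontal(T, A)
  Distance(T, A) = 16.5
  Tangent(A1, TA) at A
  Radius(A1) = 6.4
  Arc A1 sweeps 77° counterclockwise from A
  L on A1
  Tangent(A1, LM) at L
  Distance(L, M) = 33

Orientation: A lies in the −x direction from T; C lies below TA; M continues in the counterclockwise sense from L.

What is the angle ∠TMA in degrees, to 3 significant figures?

18.9°

T is at the origin; T and A share the same y with |TA| = 16.5 and A on the −x side, so A = (-16.5, 0.00). A1 meets TA tangentially, so CA is at right angles to TA, so C = A + (0, -6.4) = (-16.5, -6.40). On A1, A sits at bearing 90° from C; a 77° counterclockwise sweep puts L at bearing 167°, so L = C + 6.4·(cos 167°, sin 167°) = (-22.7, -4.96). Tangency of A1 to LM means the radius CL is perpendicular to LM, so LM runs along (−sin 167°, cos 167°); with |LM| = 33.0, M = (-30.2, -37.1). Then cos ∠TMA = MT·MA / (|MT||MA|), giving 18.9°.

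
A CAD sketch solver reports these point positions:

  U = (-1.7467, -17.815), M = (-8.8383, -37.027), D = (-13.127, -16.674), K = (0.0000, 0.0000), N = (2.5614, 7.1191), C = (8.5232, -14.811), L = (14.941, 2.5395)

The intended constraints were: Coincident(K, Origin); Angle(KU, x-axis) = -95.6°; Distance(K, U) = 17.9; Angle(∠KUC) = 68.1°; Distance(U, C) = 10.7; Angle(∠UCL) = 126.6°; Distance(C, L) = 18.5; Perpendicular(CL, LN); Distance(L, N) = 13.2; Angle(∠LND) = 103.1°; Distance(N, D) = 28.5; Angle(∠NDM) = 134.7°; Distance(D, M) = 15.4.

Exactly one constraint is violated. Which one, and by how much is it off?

Distance(D, M) = 15.4 — off by 5.40.

K = (0.00, 0.00) ✓; KU at -95.60° ✓; |KU| = 17.90 ✓; ∠KUC = 68.10° ✓; |UC| = 10.70 ✓; ∠UCL = 126.6° ✓; |CL| = 18.50 ✓; ∠(CL, LN) = 90.00° ✓; |LN| = 13.20 ✓; ∠LND = 103.1° ✓; |ND| = 28.50 ✓; ∠NDM = 134.7° ✓; |DM| = 20.80 ✗.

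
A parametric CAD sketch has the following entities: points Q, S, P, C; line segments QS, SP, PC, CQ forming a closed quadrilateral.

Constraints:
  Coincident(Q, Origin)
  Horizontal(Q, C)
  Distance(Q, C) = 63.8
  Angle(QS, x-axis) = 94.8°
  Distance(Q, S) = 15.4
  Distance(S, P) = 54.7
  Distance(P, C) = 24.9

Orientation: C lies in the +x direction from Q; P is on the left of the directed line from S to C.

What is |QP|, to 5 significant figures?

57.501

Checks: |SP| = 54.70 ✓; |PC| = 24.90 ✓.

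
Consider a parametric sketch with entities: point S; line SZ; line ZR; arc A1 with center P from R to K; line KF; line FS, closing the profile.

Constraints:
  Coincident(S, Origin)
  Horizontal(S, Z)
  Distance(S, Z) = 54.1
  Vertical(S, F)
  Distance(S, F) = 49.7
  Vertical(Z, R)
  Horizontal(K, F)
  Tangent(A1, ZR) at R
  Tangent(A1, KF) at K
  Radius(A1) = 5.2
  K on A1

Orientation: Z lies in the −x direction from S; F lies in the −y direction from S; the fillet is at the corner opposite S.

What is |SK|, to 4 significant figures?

69.72

S is at the origin; S and Z share the same y with |SZ| = 54.1 and Z on the −x side, so Z = (-54.10, 0.000). SF is vertical with |SF| = 49.7 and F on the −y side, so F = (0.000, -49.70). The virtual corner opposite S is at (-54.10, -49.70). Since A1 is tangent to ZR there, PR ⟂ ZR and the tangent condition forces PK to be normal to KF, with radius 5.2, so the center P sits 5.2 in from both sides at P = (-48.90, -44.50). That places the tangent points at R = (-54.10, -44.50) on ZR and K = (-48.90, -49.70) on KF. Then |SK| = |K − S| = 69.72.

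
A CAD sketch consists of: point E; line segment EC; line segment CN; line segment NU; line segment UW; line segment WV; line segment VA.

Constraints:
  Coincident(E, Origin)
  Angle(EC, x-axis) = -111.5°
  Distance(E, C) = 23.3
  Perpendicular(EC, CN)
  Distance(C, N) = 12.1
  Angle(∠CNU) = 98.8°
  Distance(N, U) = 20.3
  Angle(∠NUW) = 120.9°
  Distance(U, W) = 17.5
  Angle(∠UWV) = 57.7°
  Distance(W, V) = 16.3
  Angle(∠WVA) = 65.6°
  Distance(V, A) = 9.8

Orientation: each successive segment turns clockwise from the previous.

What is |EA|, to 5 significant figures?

10.487

E is at the origin; EC runs at -111.5° with length 23.3, so C = (-8.5395, -21.679). EC is perpendicular to CN, so CN runs at 158.50°; with |CN| = 12.1, N = (-19.798, -17.244). ∠CNU = 98.8° gives NU at 77.300° from the x-axis; with |NU| = 20.3, U = (-15.335, 2.5593). ∠NUW = 120.9° gives UW at 18.200° from the x-axis; with |UW| = 17.5, W = (1.2899, 8.0251). ∠UWV = 57.7° gives WV at -104.10° from the x-axis; with |WV| = 16.3, V = (-2.6811, -7.7838). ∠WVA = 65.6° gives VA at 141.50° from the x-axis; with |VA| = 9.8, A = (-10.351, -1.6831). Then |EA| = |A − E| = 10.487.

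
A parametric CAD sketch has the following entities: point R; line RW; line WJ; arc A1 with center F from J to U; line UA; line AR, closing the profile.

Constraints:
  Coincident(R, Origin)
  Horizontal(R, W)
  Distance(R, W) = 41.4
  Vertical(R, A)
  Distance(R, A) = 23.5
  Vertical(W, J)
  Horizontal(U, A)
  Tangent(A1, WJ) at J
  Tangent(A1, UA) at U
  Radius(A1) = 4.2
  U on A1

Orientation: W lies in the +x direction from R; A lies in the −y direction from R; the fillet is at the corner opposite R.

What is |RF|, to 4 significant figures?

41.91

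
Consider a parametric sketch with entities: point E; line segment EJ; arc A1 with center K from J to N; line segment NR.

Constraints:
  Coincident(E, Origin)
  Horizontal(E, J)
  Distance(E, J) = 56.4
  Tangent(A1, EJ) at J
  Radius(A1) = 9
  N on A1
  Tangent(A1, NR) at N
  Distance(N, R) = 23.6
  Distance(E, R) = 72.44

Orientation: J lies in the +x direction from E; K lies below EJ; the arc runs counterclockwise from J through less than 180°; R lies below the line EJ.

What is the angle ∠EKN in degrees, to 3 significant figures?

48.7°

Checks: |KJ| = 9.000 ✓; |KN| = 9.000 ✓; ∠(KN, NR) = 90.00° ✓; |NR| = 23.60 ✓; |ER| = 72.44 ✓.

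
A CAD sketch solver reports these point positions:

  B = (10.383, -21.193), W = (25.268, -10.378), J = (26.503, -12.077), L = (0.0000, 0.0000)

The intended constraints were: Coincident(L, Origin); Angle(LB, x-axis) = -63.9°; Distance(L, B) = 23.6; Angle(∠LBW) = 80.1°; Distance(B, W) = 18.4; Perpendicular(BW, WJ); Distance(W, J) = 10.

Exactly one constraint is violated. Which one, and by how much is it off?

Distance(W, J) = 10 — off by 7.90.

L = (0.00, 0.00) ✓; LB at -63.90° ✓; |LB| = 23.60 ✓; ∠LBW = 80.10° ✓; |BW| = 18.40 ✓; ∠(BW, WJ) = 89.99° ✓; |WJ| = 2.100 ✗.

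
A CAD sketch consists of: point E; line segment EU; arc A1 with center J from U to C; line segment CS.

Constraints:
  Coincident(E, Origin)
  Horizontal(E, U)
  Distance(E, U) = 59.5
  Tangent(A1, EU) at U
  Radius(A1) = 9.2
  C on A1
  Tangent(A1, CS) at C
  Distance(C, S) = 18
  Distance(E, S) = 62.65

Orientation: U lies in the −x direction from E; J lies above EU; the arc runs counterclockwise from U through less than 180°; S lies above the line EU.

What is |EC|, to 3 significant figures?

52.0

E is at the origin; E and U share the same y with |EU| = 59.5 and U on the −x side, so U = (-59.5, 0.00). Tangency of A1 to EU means the radius JU is perpendicular to EU, so J = U + (0, 9.2) = (-59.5, 9.20). Since JC ⟂ CS (tangency), |JS| = √(9.2² + 18.0²) = 20.2 regardless of where C sits on A1. So S lies on both circle(E, 62.65) and circle(J, 20.2); the above-EU intersection is S = (-55.5, 29.0). C is the foot of the tangent from S: C = (-50.6, 11.7).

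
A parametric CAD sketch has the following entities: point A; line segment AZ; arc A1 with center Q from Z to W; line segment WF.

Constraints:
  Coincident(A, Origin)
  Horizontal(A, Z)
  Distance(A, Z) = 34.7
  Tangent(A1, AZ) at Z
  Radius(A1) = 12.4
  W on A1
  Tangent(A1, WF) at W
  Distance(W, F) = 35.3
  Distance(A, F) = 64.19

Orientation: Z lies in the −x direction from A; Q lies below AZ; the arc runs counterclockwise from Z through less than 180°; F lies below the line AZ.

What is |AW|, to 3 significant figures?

49.1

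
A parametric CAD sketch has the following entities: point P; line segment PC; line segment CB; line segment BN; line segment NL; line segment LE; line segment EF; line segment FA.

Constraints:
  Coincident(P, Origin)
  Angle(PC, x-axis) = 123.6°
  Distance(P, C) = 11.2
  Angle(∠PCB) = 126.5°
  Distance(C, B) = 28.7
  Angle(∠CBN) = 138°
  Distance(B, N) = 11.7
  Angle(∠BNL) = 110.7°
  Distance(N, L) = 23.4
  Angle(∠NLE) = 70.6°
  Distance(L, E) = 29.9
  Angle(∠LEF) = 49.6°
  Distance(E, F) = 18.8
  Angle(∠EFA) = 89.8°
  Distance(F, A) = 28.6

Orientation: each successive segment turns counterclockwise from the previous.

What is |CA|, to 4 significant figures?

45.92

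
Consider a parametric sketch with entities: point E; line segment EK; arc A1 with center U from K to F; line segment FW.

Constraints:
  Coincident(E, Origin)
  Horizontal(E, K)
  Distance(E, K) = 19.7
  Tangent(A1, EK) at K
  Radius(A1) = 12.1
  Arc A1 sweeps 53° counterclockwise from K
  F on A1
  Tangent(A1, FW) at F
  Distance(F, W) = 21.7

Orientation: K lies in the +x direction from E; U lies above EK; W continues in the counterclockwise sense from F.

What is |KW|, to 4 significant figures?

31.73

E is at the origin; EK is horizontal with |EK| = 19.7 and K on the +x side, so K = (19.70, 0.000). The tangent condition forces UK to be normal to EK, so U = K + (0, 12.1) = (19.70, 12.10). On A1, K sits at bearing -90° from U; a 53° counterclockwise sweep puts F at bearing -37°, so F = U + 12.1·(cos -37°, sin -37°) = (29.36, 4.818). A1 meets FW tangentially, so UF is at right angles to FW, so FW runs along (−sin -37°, cos -37°); with |FW| = 21.7, W = (42.42, 22.15). Then |KW| = |W − K| = 31.73.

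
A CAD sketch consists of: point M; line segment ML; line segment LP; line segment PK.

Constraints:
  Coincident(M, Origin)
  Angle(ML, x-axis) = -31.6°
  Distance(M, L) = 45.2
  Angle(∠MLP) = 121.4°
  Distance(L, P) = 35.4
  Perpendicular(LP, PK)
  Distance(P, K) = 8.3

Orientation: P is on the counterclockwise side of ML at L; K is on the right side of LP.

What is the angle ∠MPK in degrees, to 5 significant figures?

123.20°

M is at the origin; ML runs at -31.6° with length 45.2, so L = 45.2·(cos -31.6°, sin -31.6°) = (38.498, -23.684). ∠MLP = 121.4°, so LP runs at -31.6° + (180° − 121.4°) = 27.000° from the x-axis; with |LP| = 35.4, P = L + 35.4·(cos 27.000°, sin 27.000°) = (70.040, -7.6129). LP ⟂ PK; with |PK| = 8.3 on the right of LP, K = P + 8.3·(0.45399, -0.89101) = (73.808, -15.008). Then cos ∠MPK = PM·PK / (|PM||PK|), giving 123.20°.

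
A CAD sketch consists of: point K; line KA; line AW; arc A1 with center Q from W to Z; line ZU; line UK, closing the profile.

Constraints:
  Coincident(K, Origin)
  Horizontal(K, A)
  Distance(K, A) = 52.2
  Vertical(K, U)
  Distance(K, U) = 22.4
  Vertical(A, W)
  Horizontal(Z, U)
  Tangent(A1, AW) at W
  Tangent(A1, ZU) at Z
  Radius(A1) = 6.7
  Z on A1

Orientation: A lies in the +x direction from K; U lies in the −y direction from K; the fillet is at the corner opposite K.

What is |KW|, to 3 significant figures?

54.5

K is at the origin; K and A share the same y with |KA| = 52.2 and A on the +x side, so A = (52.2, 0.00). KU is vertical with |KU| = 22.4 and U on the −y side, so U = (0.00, -22.4). The virtual corner opposite K is at (52.2, -22.4). Since A1 is tangent to AW there, QW ⟂ AW and since A1 is tangent to ZU there, QZ ⟂ ZU, with radius 6.7, so the center Q sits 6.7 in from both sides at Q = (45.5, -15.7). That places the tangent points at W = (52.2, -15.7) on AW and Z = (45.5, -22.4) on ZU. Then |KW| = |W − K| = 54.5.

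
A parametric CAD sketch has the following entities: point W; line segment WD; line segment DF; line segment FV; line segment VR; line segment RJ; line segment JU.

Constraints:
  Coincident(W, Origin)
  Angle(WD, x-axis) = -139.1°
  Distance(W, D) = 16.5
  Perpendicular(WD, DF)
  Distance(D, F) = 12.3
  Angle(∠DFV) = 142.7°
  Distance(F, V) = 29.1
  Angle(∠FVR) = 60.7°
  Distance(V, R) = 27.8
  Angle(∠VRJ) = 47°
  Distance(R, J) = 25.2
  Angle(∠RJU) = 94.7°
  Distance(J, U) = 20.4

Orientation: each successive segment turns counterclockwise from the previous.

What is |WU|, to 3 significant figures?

38.6

W is at the origin; WD runs at -139.1° with length 16.5, so D = (-12.5, -10.8). The perpendicularity gives DF at right angles to WD, so DF runs at -49.1°; with |DF| = 12.3, F = (-4.42, -20.1). ∠DFV = 142.7° gives FV at -11.8° from the x-axis; with |FV| = 29.1, V = (24.1, -26.1). ∠FVR = 60.7° gives VR at 108° from the x-axis; with |VR| = 27.8, R = (15.7, 0.462). ∠VRJ = 47.0° gives RJ at -120° from the x-axis; with |RJ| = 25.2, J = (3.30, -21.5). ∠RJU = 94.7° gives JU at -34.2° from the x-axis; with |JU| = 20.4, U = (20.2, -32.9). Then |WU| = |U − W| = 38.6.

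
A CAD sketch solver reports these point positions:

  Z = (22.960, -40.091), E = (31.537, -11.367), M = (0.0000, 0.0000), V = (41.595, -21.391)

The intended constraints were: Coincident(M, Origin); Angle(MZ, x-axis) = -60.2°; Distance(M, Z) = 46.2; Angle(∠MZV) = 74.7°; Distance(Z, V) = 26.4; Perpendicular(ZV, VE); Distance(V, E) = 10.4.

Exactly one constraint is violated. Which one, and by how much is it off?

Distance(V, E) = 10.4 — off by 3.80.

M = (0.00, 0.00) ✓; MZ at -60.20° ✓; |MZ| = 46.20 ✓; ∠MZV = 74.70° ✓; |ZV| = 26.40 ✓; ∠(ZV, VE) = 90.00° ✓; |VE| = 14.20 ✗.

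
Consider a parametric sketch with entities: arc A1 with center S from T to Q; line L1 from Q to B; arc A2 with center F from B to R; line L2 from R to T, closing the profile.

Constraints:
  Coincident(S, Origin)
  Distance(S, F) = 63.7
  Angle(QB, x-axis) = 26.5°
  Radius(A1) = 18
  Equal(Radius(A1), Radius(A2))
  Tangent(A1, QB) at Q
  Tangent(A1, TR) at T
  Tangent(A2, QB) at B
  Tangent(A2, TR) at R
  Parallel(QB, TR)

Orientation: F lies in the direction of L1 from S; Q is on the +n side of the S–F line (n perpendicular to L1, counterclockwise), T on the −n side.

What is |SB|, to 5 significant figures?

66.194

Tangency of A1 to both parallel lines with radius 18.0 puts Q and T at S ± 18.0·n: Q = (-8.0316, 16.109), T = (8.0316, -16.109). Equal radii place B and R the same way about F: B = F + 18.0·n = (48.976, 44.532), R = F − 18.0·n = (65.039, 12.314). Then |SB| = |B − S| = 66.194.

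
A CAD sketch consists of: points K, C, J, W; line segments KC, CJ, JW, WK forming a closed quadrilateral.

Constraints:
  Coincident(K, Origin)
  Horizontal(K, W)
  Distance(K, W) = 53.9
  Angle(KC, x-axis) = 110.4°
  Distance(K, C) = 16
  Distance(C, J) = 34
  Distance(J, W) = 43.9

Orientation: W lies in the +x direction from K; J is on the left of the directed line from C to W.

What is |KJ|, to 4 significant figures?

39.92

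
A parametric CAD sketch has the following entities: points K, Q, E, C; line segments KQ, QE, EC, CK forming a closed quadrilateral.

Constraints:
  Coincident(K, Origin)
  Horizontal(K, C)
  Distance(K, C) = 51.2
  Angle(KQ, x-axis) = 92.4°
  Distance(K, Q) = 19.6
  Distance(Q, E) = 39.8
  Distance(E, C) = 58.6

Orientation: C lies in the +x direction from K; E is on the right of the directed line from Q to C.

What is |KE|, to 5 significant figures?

20.466

Checks: |QE| = 39.80 ✓; |EC| = 58.60 ✓.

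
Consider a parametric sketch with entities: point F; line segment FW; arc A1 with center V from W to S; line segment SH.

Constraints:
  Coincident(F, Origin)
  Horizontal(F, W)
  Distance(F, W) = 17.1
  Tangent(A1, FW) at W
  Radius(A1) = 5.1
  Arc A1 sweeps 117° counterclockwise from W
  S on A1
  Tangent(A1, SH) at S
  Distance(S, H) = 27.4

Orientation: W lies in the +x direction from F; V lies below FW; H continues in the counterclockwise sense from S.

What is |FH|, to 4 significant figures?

40.47

On A1, W sits at bearing 90° from V; a 117° counterclockwise sweep puts S at bearing 207°, so S = V + 5.1·(cos 207°, sin 207°) = (12.56, -7.415). The tangent condition forces VS to be normal to SH, so SH runs along (−sin 207°, cos 207°); with |SH| = 27.4, H = (25.00, -31.83). Then |FH| = |H − F| = 40.47.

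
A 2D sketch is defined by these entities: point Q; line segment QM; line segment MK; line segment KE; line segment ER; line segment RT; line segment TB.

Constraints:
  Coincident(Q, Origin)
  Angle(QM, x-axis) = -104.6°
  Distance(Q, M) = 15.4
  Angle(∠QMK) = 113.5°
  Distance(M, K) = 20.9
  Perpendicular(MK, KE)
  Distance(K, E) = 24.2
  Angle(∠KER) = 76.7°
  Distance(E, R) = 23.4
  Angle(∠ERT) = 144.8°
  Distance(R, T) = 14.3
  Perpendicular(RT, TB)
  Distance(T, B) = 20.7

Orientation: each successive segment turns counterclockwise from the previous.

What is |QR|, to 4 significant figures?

6.345

The perpendicularity gives KE at right angles to MK, so KE runs at 51.90°; with |KE| = 24.2, E = (27.50, -8.755). ∠KER = 76.7° gives ER at 155.2° from the x-axis; with |ER| = 23.4, R = (6.255, 1.060). Then |QR| = |R − Q| = 6.345.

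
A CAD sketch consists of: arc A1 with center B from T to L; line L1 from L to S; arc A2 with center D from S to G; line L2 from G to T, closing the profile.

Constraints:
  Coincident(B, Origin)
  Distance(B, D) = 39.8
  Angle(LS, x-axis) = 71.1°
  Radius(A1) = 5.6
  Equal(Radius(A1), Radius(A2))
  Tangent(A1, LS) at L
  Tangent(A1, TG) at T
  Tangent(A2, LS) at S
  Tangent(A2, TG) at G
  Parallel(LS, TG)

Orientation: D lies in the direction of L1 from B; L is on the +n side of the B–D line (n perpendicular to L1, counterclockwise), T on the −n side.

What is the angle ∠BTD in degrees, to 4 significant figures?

81.99°

The slot axis is L1's direction at 71.1°, so u = (cos 71.1°, sin 71.1°) = (0.3239, 0.9461) and n = (−sin 71.1°, cos 71.1°) = (-0.9461, 0.3239). B is at the origin and D lies 39.8 along u from B, so D = 39.8·u = (12.89, 37.65). Tangency of A1 to both parallel lines with radius 5.6 puts L and T at B ± 5.6·n: L = (-5.298, 1.814), T = (5.298, -1.814). Then cos ∠BTD = TB·TD / (|TB||TD|), giving 81.99°.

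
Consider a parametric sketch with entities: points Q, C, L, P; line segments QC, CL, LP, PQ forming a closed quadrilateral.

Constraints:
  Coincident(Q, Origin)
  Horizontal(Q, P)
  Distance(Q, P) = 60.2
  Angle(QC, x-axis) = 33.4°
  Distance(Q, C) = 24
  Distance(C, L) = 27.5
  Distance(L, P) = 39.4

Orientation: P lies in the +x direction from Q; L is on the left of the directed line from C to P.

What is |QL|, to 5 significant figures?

51.163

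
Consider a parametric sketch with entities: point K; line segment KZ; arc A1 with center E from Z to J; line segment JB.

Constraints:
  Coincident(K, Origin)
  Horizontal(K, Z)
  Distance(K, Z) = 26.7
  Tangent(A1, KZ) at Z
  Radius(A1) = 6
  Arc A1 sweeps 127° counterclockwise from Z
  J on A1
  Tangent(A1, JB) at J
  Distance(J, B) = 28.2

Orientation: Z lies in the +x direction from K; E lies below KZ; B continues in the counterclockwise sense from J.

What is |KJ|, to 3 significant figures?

23.9

Tangency of A1 to KZ means the radius EZ is perpendicular to KZ, so E = Z + (0, -6) = (26.7, -6.00). On A1, Z sits at bearing 90° from E; a 127° counterclockwise sweep puts J at bearing 217°, so J = E + 6.0·(cos 217°, sin 217°) = (21.9, -9.61). Then |KJ| = |J − K| = 23.9.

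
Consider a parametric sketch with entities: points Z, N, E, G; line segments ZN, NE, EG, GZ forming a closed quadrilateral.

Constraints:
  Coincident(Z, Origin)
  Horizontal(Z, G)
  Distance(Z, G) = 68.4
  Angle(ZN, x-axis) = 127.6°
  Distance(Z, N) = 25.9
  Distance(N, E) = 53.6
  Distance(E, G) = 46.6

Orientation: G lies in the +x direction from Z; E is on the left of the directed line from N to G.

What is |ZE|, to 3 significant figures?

49.4

Z is at the origin; ZG is horizontal with |ZG| = 68.4 and G in +x, so G = (68.4, 0). ZN runs at 127.6° with |ZN| = 25.9, so N = (-15.8, 20.5). E is determined by |NE| = 53.6 and |EG| = 46.6 together: it lies at the intersection of circle(N, 53.6) and circle(G, 46.6). With |NG| = 86.7, the foot of the radical line on NG is 47.4 from N and the perpendicular offset is √(53.6² − 47.4²) = 25.1. Taking the left-of-NG solution: E = (36.2, 33.7).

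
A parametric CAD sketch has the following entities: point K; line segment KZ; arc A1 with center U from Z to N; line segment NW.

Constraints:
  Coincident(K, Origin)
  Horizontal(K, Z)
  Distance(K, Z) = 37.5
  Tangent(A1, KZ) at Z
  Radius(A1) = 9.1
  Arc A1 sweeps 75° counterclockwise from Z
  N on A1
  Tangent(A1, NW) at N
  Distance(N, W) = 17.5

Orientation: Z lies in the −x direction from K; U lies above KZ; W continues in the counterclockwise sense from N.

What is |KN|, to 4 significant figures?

29.49

Tangency of A1 to KZ means the radius UZ is perpendicular to KZ, so U = Z + (0, 9.1) = (-37.50, 9.100). On A1, Z sits at bearing -90° from U; a 75° counterclockwise sweep puts N at bearing -15°, so N = U + 9.1·(cos -15°, sin -15°) = (-28.71, 6.745). Then |KN| = |N − K| = 29.49.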